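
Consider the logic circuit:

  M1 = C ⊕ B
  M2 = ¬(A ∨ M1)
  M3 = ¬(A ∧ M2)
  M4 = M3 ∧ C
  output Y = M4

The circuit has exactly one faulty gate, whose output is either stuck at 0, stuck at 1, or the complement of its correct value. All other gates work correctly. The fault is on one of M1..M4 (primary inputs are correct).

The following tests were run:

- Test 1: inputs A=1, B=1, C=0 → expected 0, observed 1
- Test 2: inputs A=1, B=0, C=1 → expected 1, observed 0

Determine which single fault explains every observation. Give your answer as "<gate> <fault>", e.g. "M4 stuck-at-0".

Fault-free values for test 1 (A=1, B=1, C=0): M1=1, M2=0, M3=1, M4=0, giving Y=0. Observed 1.
Test 1: faults giving observed 1 are {M4 stuck-at-1, M4 inverted output}.
Test 2 (A=1, B=0, C=1): fault-free M1=1, M2=0, M3=1, M4=1 → 1; observed 0. Eliminates M4 stuck-at-1.
Only M4 inverted output is consistent with every test.

M4 inverted output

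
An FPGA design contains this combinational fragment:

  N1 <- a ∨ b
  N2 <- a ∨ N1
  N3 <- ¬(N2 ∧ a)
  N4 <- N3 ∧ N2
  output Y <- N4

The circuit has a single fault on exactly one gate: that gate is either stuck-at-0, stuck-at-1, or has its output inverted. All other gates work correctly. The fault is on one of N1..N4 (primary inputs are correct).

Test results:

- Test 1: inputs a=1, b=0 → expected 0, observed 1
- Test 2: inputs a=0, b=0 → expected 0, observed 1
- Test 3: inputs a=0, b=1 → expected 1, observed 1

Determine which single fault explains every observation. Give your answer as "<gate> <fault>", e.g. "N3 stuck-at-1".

Fault-free values for test 1 (a=1, b=0): N1=1, N2=1, N3=0, N4=0, giving Y=0. Observed 1.
Test 1: faults giving observed 1 are {N3 stuck-at-1, N3 inverted output, N4 stuck-at-1, N4 inverted output}.
Test 2 (a=0, b=0): fault-free N1=0, N2=0, N3=1, N4=0 → 0; observed 1. Eliminates N3 stuck-at-1, N3 inverted output.
Test 3 (a=0, b=1): fault-free N1=1, N2=1, N3=1, N4=1 → 1; observed 1. Eliminates N4 inverted output.
Only N4 stuck-at-1 is consistent with every test.

N4 stuck-at-1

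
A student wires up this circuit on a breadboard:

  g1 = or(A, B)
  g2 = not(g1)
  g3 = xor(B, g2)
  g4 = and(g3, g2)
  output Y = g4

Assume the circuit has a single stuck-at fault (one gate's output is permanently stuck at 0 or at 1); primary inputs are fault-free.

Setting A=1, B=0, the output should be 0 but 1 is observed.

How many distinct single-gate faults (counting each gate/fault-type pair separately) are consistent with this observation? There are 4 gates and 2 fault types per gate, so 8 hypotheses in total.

3

Fault-free: g1=1, g2=0, g3=0, g4=0 → 0. Observed 1.
  g1 stuck-at-0: output 1 ✓
  g1 stuck-at-1: output 0 ✗
  g2 stuck-at-0: output 0 ✗
  g2 stuck-at-1: output 1 ✓
  g3 stuck-at-0: output 0 ✗
  g3 stuck-at-1: output 0 ✗
  g4 stuck-at-0: output 0 ✗
  g4 stuck-at-1: output 1 ✓
Consistent faults: {g1 stuck-at-0, g2 stuck-at-1, g4 stuck-at-1} — 3 in all.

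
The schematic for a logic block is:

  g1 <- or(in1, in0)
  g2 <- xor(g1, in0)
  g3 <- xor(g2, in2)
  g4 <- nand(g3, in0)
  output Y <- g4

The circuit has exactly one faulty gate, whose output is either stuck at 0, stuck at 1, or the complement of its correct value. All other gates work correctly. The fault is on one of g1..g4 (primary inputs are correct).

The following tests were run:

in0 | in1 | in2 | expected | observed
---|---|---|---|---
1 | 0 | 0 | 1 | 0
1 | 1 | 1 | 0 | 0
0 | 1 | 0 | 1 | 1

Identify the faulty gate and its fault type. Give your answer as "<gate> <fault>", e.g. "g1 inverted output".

Fault-free values for test 1 (in0=1, in1=0, in2=0): g1=1, g2=0, g3=0, g4=1, giving Y=1. Observed 0.
Test 1: faults giving observed 0 are {g1 stuck-at-0, g1 inverted output, g2 stuck-at-1, g2 inverted output, g3 stuck-at-1, g3 inverted output, g4 stuck-at-0, g4 inverted output}.
Test 2 (in0=1, in1=1, in2=1): fault-free g1=1, g2=0, g3=1, g4=0 → 0; observed 0. Eliminates g1 stuck-at-0, g1 inverted output, g2 stuck-at-1, g2 inverted output, g3 inverted output, g4 inverted output.
Test 3 (in0=0, in1=1, in2=0): fault-free g1=1, g2=1, g3=1, g4=1 → 1; observed 1. Eliminates g4 stuck-at-0.
Only g3 stuck-at-1 is consistent with every test.

g3 stuck-at-1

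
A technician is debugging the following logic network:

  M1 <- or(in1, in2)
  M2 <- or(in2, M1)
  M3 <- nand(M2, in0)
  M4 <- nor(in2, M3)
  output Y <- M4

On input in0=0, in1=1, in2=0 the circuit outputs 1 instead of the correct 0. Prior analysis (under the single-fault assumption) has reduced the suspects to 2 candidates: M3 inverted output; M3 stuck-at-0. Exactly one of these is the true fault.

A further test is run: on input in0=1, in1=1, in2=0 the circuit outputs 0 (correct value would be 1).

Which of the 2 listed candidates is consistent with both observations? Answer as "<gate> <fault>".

Evaluate each candidate on input in0=1, in1=1, in2=0:
  M3 inverted output: M1=1, M2=1, M3=1 [inverted output], M4=0 → 0 — matches
  M3 stuck-at-0: M1=1, M2=1, M3=0 [stuck-at-0], M4=1 → 1 — eliminated
Only M3 inverted output reproduces the observed 0.

M3 inverted output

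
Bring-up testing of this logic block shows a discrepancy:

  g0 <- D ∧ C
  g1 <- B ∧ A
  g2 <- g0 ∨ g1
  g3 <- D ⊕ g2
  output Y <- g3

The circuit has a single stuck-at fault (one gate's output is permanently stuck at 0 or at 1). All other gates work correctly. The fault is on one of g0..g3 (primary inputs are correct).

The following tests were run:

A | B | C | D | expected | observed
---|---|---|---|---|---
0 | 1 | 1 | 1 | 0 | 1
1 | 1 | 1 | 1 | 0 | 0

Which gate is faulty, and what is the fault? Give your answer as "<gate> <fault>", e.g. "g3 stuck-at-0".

g0 stuck-at-0

Fault-free values for test 1 (A=0, B=1, C=1, D=1): g0=1, g1=0, g2=1, g3=0, giving Y=0. Observed 1.
Test 1: faults giving observed 1 are {g0 stuck-at-0, g2 stuck-at-0, g3 stuck-at-1}.
Test 2 (A=1, B=1, C=1, D=1): fault-free g0=1, g1=1, g2=1, g3=0 → 0; observed 0. Eliminates g2 stuck-at-0, g3 stuck-at-1.
Only g0 stuck-at-0 is consistent with every test.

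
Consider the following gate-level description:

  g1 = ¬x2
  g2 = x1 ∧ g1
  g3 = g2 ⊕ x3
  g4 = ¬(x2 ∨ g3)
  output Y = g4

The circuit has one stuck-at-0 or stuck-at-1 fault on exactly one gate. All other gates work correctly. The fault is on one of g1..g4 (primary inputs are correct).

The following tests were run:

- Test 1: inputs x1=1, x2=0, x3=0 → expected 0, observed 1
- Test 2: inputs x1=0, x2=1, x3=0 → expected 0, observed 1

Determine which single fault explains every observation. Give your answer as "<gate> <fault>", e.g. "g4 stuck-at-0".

Fault-free values for test 1 (x1=1, x2=0, x3=0): g1=1, g2=1, g3=1, g4=0, giving Y=0. Observed 1.
Test 1: faults giving observed 1 are {g1 stuck-at-0, g2 stuck-at-0, g3 stuck-at-0, g4 stuck-at-1}.
Test 2 (x1=0, x2=1, x3=0): fault-free g1=0, g2=0, g3=0, g4=0 → 0; observed 1. Eliminates g1 stuck-at-0, g2 stuck-at-0, g3 stuck-at-0.
Only g4 stuck-at-1 is consistent with every test.

g4 stuck-at-1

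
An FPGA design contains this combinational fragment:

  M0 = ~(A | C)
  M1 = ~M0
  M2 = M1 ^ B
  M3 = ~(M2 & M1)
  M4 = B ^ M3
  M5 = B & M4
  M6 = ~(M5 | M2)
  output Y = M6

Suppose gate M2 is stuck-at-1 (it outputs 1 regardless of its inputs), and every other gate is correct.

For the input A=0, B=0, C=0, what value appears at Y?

0

Propagate with M2 forced: M0=1, M1=0, M2=1 [stuck-at-1], M3=1, M4=1, M5=0, M6=0.
So Y = 0. (Without the fault it would be 1.)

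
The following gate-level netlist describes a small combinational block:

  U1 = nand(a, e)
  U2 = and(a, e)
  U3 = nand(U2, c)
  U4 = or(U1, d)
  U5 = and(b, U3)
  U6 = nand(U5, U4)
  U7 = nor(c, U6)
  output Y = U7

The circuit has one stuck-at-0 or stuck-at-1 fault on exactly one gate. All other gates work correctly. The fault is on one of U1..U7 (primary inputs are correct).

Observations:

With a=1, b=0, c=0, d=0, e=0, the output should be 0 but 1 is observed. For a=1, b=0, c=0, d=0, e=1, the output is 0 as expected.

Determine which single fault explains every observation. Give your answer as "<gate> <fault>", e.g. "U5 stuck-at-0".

U5 stuck-at-1

Fault-free values for test 1 (a=1, b=0, c=0, d=0, e=0): U1=1, U2=0, U3=1, U4=1, U5=0, U6=1, U7=0, giving Y=0. Observed 1.
Test 1: faults giving observed 1 are {U5 stuck-at-1, U6 stuck-at-0, U7 stuck-at-1}.
Test 2 (a=1, b=0, c=0, d=0, e=1): fault-free U1=0, U2=1, U3=1, U4=0, U5=0, U6=1, U7=0 → 0; observed 0. Eliminates U6 stuck-at-0, U7 stuck-at-1.
Only U5 stuck-at-1 is consistent with every test.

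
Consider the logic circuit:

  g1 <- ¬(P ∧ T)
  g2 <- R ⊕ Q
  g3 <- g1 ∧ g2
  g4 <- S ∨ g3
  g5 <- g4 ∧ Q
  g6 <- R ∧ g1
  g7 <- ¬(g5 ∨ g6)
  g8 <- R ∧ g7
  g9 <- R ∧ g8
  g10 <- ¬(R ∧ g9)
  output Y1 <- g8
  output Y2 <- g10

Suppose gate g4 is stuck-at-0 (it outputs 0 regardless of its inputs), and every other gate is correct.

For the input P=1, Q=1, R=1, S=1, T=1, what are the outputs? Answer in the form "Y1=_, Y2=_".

Y1=1, Y2=0

Propagate with g4 forced: g1=0, g2=0, g3=0, g4=0 [stuck-at-0], g5=0, g6=0, g7=1, g8=1, g9=1, g10=0.
So the outputs are Y1=1, Y2=0. (Without the fault they would be Y1=0, Y2=1.)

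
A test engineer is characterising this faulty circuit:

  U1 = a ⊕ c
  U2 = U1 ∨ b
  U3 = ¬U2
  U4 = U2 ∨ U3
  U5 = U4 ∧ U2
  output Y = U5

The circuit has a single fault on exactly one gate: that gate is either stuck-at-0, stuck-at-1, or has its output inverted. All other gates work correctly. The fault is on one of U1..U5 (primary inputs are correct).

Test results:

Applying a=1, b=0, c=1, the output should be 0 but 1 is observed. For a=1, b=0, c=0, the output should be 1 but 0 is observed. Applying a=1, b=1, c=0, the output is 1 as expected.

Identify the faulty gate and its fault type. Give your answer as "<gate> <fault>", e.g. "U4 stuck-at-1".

U1 inverted output

Fault-free values for test 1 (a=1, b=0, c=1): U1=0, U2=0, U3=1, U4=1, U5=0, giving Y=0. Observed 1.
Test 1: faults giving observed 1 are {U1 stuck-at-1, U1 inverted output, U2 stuck-at-1, U2 inverted output, U5 stuck-at-1, U5 inverted output}.
Test 2 (a=1, b=0, c=0): fault-free U1=1, U2=1, U3=0, U4=1, U5=1 → 1; observed 0. Eliminates U1 stuck-at-1, U2 stuck-at-1, U5 stuck-at-1.
Test 3 (a=1, b=1, c=0): fault-free U1=1, U2=1, U3=0, U4=1, U5=1 → 1; observed 1. Eliminates U2 inverted output, U5 inverted output.
Only U1 inverted output is consistent with every test.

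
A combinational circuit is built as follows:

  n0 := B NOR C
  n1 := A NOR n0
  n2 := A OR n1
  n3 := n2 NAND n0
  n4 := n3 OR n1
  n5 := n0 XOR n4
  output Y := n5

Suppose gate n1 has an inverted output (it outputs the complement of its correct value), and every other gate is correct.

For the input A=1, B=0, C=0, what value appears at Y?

Propagate with n1 forced: n0=1, n1=1 [inverted output], n2=1, n3=0, n4=1, n5=0.
So Y = 0. (Without the fault it would be 1.)

0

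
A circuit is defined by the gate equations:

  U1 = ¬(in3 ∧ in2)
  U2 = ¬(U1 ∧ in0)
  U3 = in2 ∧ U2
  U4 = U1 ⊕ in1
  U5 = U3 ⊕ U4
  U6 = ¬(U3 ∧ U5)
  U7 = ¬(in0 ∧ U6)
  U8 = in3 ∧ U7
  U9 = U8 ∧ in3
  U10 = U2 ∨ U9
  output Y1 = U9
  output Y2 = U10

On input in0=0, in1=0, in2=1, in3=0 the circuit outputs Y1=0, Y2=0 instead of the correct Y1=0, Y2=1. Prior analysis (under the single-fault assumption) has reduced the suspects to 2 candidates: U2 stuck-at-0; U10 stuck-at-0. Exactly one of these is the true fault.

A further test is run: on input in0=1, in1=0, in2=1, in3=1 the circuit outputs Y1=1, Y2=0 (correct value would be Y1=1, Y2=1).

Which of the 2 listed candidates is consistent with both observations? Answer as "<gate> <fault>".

U10 stuck-at-0

Evaluate each candidate on input in0=1, in1=0, in2=1, in3=1:
  U2 stuck-at-0: U1=0, U2=0 [stuck-at-0], U3=0, U4=0, U5=0, U6=1, U7=0, U8=0, U9=0, U10=0 → Y1=0, Y2=0 — eliminated
  U10 stuck-at-0: U1=0, U2=1, U3=1, U4=0, U5=1, U6=0, U7=1, U8=1, U9=1, U10=0 [stuck-at-0] → Y1=1, Y2=0 — matches
Only U10 stuck-at-0 reproduces the observed Y1=1, Y2=0.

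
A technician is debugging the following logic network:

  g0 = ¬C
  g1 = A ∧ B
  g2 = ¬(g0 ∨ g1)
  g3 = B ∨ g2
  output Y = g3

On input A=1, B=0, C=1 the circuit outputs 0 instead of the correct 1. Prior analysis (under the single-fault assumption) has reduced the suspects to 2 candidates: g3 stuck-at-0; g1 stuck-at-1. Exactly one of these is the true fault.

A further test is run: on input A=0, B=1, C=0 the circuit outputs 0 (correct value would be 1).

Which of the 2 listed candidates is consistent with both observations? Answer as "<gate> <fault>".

Evaluate each candidate on input A=0, B=1, C=0:
  g3 stuck-at-0: g0=1, g1=0, g2=0, g3=0 [stuck-at-0] → 0 — matches
  g1 stuck-at-1: g0=1, g1=1 [stuck-at-1], g2=0, g3=1 → 1 — eliminated
Only g3 stuck-at-0 reproduces the observed 0.

g3 stuck-at-0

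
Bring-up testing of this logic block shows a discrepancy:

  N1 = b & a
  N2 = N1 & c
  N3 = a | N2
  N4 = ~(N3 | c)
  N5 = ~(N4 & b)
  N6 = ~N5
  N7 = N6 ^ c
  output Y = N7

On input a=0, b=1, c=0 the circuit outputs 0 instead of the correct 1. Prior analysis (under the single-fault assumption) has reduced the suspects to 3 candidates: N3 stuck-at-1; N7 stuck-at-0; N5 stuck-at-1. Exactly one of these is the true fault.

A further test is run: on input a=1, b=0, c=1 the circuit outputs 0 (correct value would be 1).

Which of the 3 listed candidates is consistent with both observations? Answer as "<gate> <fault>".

Evaluate each candidate on input a=1, b=0, c=1:
  N3 stuck-at-1: N1=0, N2=0, N3=1 [stuck-at-1], N4=0, N5=1, N6=0, N7=1 → 1 — eliminated
  N7 stuck-at-0: N1=0, N2=0, N3=1, N4=0, N5=1, N6=0, N7=0 [stuck-at-0] → 0 — matches
  N5 stuck-at-1: N1=0, N2=0, N3=1, N4=0, N5=1 [stuck-at-1], N6=0, N7=1 → 1 — eliminated
Only N7 stuck-at-0 reproduces the observed 0.

N7 stuck-at-0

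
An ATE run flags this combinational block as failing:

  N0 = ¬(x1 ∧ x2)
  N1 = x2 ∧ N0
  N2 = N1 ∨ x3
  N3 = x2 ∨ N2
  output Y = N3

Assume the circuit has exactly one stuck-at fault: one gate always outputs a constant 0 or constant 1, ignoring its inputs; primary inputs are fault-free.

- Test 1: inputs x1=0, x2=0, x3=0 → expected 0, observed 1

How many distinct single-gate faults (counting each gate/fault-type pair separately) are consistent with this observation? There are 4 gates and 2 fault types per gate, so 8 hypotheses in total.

Fault-free: N0=1, N1=0, N2=0, N3=0 → 0. Observed 1.
  N0 stuck-at-0: output 0 ✗
  N0 stuck-at-1: output 0 ✗
  N1 stuck-at-0: output 0 ✗
  N1 stuck-at-1: output 1 ✓
  N2 stuck-at-0: output 0 ✗
  N2 stuck-at-1: output 1 ✓
  N3 stuck-at-0: output 0 ✗
  N3 stuck-at-1: output 1 ✓
Consistent faults: {N1 stuck-at-1, N2 stuck-at-1, N3 stuck-at-1} — 3 in all.

3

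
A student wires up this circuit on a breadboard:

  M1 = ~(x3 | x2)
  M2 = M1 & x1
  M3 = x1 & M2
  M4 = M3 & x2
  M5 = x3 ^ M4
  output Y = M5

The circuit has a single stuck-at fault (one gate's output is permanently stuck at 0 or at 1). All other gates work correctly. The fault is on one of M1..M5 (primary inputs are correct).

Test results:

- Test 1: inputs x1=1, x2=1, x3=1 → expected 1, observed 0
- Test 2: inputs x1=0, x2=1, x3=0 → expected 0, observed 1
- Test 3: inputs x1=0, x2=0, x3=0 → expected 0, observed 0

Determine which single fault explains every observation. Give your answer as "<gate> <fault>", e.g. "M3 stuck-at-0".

Fault-free values for test 1 (x1=1, x2=1, x3=1): M1=0, M2=0, M3=0, M4=0, M5=1, giving Y=1. Observed 0.
Test 1: faults giving observed 0 are {M1 stuck-at-1, M2 stuck-at-1, M3 stuck-at-1, M4 stuck-at-1, M5 stuck-at-0}.
Test 2 (x1=0, x2=1, x3=0): fault-free M1=0, M2=0, M3=0, M4=0, M5=0 → 0; observed 1. Eliminates M1 stuck-at-1, M2 stuck-at-1, M5 stuck-at-0.
Test 3 (x1=0, x2=0, x3=0): fault-free M1=1, M2=0, M3=0, M4=0, M5=0 → 0; observed 0. Eliminates M4 stuck-at-1.
Only M3 stuck-at-1 is consistent with every test.

M3 stuck-at-1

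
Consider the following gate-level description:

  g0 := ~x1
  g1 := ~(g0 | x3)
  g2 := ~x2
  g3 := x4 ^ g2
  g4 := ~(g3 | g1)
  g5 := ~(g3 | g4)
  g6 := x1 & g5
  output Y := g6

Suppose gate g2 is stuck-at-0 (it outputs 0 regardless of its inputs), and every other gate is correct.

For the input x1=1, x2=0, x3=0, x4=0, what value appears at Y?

Propagate with g2 forced: g0=0, g1=1, g2=0 [stuck-at-0], g3=0, g4=0, g5=1, g6=1.
So Y = 1. (Without the fault it would be 0.)

1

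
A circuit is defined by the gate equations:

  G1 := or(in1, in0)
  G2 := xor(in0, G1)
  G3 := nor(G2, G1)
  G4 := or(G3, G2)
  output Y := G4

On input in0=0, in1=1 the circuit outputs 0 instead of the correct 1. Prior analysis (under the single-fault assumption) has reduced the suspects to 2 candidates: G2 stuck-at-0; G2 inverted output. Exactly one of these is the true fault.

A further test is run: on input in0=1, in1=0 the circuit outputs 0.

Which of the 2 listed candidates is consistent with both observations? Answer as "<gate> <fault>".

Evaluate each candidate on input in0=1, in1=0:
  G2 stuck-at-0: G1=1, G2=0 [stuck-at-0], G3=0, G4=0 → 0 — matches
  G2 inverted output: G1=1, G2=1 [inverted output], G3=0, G4=1 → 1 — eliminated
Only G2 stuck-at-0 reproduces the observed 0.

G2 stuck-at-0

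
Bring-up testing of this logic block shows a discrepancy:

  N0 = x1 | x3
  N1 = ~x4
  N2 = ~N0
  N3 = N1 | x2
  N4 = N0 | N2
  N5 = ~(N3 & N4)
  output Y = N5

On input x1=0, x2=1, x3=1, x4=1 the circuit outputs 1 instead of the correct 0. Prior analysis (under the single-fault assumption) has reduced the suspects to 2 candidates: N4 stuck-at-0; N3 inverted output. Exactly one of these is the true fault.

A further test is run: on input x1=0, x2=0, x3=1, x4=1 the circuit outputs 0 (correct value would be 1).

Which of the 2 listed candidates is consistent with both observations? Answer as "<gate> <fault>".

Evaluate each candidate on input x1=0, x2=0, x3=1, x4=1:
  N4 stuck-at-0: N0=1, N1=0, N2=0, N3=0, N4=0 [stuck-at-0], N5=1 → 1 — eliminated
  N3 inverted output: N0=1, N1=0, N2=0, N3=1 [inverted output], N4=1, N5=0 → 0 — matches
Only N3 inverted output reproduces the observed 0.

N3 inverted output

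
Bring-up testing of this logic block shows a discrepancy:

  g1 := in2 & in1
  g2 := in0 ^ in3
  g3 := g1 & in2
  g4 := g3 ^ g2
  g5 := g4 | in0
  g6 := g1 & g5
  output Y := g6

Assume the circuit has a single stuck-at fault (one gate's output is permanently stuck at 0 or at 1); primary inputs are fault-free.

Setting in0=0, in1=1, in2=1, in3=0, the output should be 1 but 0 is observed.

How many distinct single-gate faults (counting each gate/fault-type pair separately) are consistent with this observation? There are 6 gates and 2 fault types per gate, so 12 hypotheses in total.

Fault-free: g1=1, g2=0, g3=1, g4=1, g5=1, g6=1 → 1. Observed 0.
  g1 stuck-at-0: output 0 ✓
  g1 stuck-at-1: output 1 ✗
  g2 stuck-at-0: output 1 ✗
  g2 stuck-at-1: output 0 ✓
  g3 stuck-at-0: output 0 ✓
  g3 stuck-at-1: output 1 ✗
  g4 stuck-at-0: output 0 ✓
  g4 stuck-at-1: output 1 ✗
  g5 stuck-at-0: output 0 ✓
  g5 stuck-at-1: output 1 ✗
  g6 stuck-at-0: output 0 ✓
  g6 stuck-at-1: output 1 ✗
Consistent faults: {g1 stuck-at-0, g2 stuck-at-1, g3 stuck-at-0, g4 stuck-at-0, g5 stuck-at-0, g6 stuck-at-0} — 6 in all.

6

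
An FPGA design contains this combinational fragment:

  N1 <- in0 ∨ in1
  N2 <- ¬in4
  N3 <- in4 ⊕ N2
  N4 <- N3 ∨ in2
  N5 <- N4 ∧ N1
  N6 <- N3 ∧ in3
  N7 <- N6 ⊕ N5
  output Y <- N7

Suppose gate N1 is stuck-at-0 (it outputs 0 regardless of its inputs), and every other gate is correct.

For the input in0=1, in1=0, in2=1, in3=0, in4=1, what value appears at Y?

0

Propagate with N1 forced: N1=0 [stuck-at-0], N2=0, N3=1, N4=1, N5=0, N6=0, N7=0.
So Y = 0. (Without the fault it would be 1.)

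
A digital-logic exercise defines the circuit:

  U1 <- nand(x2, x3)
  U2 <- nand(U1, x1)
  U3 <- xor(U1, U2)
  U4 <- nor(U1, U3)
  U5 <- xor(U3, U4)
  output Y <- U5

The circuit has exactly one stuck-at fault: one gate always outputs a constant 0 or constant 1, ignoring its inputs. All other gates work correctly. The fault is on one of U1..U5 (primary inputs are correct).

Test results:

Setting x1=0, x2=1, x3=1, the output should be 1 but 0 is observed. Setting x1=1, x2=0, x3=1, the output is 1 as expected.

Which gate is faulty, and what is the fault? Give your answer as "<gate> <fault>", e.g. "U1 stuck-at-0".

Fault-free values for test 1 (x1=0, x2=1, x3=1): U1=0, U2=1, U3=1, U4=0, U5=1, giving Y=1. Observed 0.
Test 1: faults giving observed 0 are {U1 stuck-at-1, U4 stuck-at-1, U5 stuck-at-0}.
Test 2 (x1=1, x2=0, x3=1): fault-free U1=1, U2=0, U3=1, U4=0, U5=1 → 1; observed 1. Eliminates U4 stuck-at-1, U5 stuck-at-0.
Only U1 stuck-at-1 is consistent with every test.

U1 stuck-at-1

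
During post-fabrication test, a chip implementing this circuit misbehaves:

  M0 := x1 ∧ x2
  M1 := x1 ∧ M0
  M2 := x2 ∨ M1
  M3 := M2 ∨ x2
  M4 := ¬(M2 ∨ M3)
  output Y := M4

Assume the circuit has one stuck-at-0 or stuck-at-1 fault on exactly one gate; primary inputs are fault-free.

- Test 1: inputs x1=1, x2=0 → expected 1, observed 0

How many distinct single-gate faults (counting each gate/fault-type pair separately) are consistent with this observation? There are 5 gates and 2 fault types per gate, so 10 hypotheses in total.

5

Fault-free: M0=0, M1=0, M2=0, M3=0, M4=1 → 1. Observed 0.
  M0 stuck-at-0: output 1 ✗
  M0 stuck-at-1: output 0 ✓
  M1 stuck-at-0: output 1 ✗
  M1 stuck-at-1: output 0 ✓
  M2 stuck-at-0: output 1 ✗
  M2 stuck-at-1: output 0 ✓
  M3 stuck-at-0: output 1 ✗
  M3 stuck-at-1: output 0 ✓
  M4 stuck-at-0: output 0 ✓
  M4 stuck-at-1: output 1 ✗
Consistent faults: {M0 stuck-at-1, M1 stuck-at-1, M2 stuck-at-1, M3 stuck-at-1, M4 stuck-at-0} — 5 in all.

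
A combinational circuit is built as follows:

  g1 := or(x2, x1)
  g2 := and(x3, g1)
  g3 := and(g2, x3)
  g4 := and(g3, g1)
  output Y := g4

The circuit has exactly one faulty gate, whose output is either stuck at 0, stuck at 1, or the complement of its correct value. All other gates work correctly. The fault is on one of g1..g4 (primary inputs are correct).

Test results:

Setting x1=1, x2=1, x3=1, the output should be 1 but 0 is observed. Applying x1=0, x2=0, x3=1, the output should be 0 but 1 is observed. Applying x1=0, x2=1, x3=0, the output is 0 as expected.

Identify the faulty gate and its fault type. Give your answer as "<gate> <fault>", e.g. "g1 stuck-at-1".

g1 inverted output

Fault-free values for test 1 (x1=1, x2=1, x3=1): g1=1, g2=1, g3=1, g4=1, giving Y=1. Observed 0.
Test 1: faults giving observed 0 are {g1 stuck-at-0, g1 inverted output, g2 stuck-at-0, g2 inverted output, g3 stuck-at-0, g3 inverted output, g4 stuck-at-0, g4 inverted output}.
Test 2 (x1=0, x2=0, x3=1): fault-free g1=0, g2=0, g3=0, g4=0 → 0; observed 1. Eliminates g1 stuck-at-0, g2 stuck-at-0, g2 inverted output, g3 stuck-at-0, g3 inverted output, g4 stuck-at-0.
Test 3 (x1=0, x2=1, x3=0): fault-free g1=1, g2=0, g3=0, g4=0 → 0; observed 0. Eliminates g4 inverted output.
Only g1 inverted output is consistent with every test.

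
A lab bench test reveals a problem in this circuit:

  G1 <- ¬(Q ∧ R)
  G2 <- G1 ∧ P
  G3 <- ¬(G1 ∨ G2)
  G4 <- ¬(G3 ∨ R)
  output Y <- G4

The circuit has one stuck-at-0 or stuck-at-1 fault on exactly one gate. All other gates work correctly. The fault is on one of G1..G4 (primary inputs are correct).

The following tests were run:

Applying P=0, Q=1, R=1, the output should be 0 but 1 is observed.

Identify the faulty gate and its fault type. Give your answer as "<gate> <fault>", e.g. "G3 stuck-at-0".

Fault-free values for test 1 (P=0, Q=1, R=1): G1=0, G2=0, G3=1, G4=0, giving Y=0. Observed 1.
Test 1: faults giving observed 1 are {G4 stuck-at-1}.
Only G4 stuck-at-1 is consistent with every test.

G4 stuck-at-1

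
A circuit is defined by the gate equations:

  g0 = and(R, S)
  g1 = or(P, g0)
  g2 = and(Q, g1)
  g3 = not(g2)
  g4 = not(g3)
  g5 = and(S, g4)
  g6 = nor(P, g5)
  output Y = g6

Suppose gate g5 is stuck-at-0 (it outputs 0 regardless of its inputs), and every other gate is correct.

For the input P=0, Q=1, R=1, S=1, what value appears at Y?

Propagate with g5 forced: g0=1, g1=1, g2=1, g3=0, g4=1, g5=0 [stuck-at-0], g6=1.
So Y = 1. (Without the fault it would be 0.)

1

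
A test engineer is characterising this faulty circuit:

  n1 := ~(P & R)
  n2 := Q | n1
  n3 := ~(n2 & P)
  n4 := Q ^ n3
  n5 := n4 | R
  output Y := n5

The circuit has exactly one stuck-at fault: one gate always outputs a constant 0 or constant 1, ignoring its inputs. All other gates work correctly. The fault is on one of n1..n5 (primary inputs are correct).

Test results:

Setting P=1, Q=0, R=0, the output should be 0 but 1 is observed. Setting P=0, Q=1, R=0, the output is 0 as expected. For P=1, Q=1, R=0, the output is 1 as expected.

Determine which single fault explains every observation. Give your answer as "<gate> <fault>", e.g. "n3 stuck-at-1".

Fault-free values for test 1 (P=1, Q=0, R=0): n1=1, n2=1, n3=0, n4=0, n5=0, giving Y=0. Observed 1.
Test 1: faults giving observed 1 are {n1 stuck-at-0, n2 stuck-at-0, n3 stuck-at-1, n4 stuck-at-1, n5 stuck-at-1}.
Test 2 (P=0, Q=1, R=0): fault-free n1=1, n2=1, n3=1, n4=0, n5=0 → 0; observed 0. Eliminates n4 stuck-at-1, n5 stuck-at-1.
Test 3 (P=1, Q=1, R=0): fault-free n1=1, n2=1, n3=0, n4=1, n5=1 → 1; observed 1. Eliminates n2 stuck-at-0, n3 stuck-at-1.
Only n1 stuck-at-0 is consistent with every test.

n1 stuck-at-0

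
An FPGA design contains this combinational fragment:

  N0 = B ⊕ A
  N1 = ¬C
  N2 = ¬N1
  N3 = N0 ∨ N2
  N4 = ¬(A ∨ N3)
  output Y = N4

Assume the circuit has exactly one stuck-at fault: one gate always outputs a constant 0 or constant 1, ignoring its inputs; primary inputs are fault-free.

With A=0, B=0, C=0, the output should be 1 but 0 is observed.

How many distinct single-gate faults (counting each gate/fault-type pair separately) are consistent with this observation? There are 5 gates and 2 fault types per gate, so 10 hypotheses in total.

Fault-free: N0=0, N1=1, N2=0, N3=0, N4=1 → 1. Observed 0.
  N0 stuck-at-0: output 1 ✗
  N0 stuck-at-1: output 0 ✓
  N1 stuck-at-0: output 0 ✓
  N1 stuck-at-1: output 1 ✗
  N2 stuck-at-0: output 1 ✗
  N2 stuck-at-1: output 0 ✓
  N3 stuck-at-0: output 1 ✗
  N3 stuck-at-1: output 0 ✓
  N4 stuck-at-0: output 0 ✓
  N4 stuck-at-1: output 1 ✗
Consistent faults: {N0 stuck-at-1, N1 stuck-at-0, N2 stuck-at-1, N3 stuck-at-1, N4 stuck-at-0} — 5 in all.

5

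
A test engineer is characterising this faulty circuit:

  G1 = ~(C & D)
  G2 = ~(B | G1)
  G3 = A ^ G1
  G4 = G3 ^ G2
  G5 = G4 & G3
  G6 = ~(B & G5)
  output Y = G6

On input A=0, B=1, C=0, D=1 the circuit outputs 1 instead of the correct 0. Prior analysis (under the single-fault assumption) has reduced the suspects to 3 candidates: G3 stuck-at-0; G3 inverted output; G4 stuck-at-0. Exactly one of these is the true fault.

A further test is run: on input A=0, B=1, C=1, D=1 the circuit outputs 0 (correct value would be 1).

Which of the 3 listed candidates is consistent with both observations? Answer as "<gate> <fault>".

G3 inverted output

Evaluate each candidate on input A=0, B=1, C=1, D=1:
  G3 stuck-at-0: G1=0, G2=0, G3=0 [stuck-at-0], G4=0, G5=0, G6=1 → 1 — eliminated
  G3 inverted output: G1=0, G2=0, G3=1 [inverted output], G4=1, G5=1, G6=0 → 0 — matches
  G4 stuck-at-0: G1=0, G2=0, G3=0, G4=0 [stuck-at-0], G5=0, G6=1 → 1 — eliminated
Only G3 inverted output reproduces the observed 0.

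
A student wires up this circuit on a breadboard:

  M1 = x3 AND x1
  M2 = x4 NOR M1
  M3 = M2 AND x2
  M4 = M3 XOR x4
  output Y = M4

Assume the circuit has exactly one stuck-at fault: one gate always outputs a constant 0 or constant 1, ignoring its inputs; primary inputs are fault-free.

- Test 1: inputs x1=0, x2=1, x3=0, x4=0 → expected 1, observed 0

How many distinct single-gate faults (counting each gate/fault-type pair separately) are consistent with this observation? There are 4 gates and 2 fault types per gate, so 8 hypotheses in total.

4

Fault-free: M1=0, M2=1, M3=1, M4=1 → 1. Observed 0.
  M1 stuck-at-0: output 1 ✗
  M1 stuck-at-1: output 0 ✓
  M2 stuck-at-0: output 0 ✓
  M2 stuck-at-1: output 1 ✗
  M3 stuck-at-0: output 0 ✓
  M3 stuck-at-1: output 1 ✗
  M4 stuck-at-0: output 0 ✓
  M4 stuck-at-1: output 1 ✗
Consistent faults: {M1 stuck-at-1, M2 stuck-at-0, M3 stuck-at-0, M4 stuck-at-0} — 4 in all.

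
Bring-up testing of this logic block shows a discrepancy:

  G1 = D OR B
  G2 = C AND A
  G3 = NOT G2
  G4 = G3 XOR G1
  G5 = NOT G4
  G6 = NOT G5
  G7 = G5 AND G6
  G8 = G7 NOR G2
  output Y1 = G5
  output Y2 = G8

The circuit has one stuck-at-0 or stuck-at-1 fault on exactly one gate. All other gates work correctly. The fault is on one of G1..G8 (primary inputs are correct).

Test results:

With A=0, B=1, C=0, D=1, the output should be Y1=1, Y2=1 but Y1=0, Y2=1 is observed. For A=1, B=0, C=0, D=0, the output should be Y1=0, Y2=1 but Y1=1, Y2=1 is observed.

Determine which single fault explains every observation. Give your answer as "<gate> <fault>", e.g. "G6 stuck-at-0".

G3 stuck-at-0

Fault-free values for test 1 (A=0, B=1, C=0, D=1): G1=1, G2=0, G3=1, G4=0, G5=1, G6=0, G7=0, G8=1, giving Y1=1, Y2=1. Observed Y1=0, Y2=1.
Test 1: faults giving observed Y1=0, Y2=1 are {G1 stuck-at-0, G3 stuck-at-0, G4 stuck-at-1, G5 stuck-at-0}.
Test 2 (A=1, B=0, C=0, D=0): fault-free G1=0, G2=0, G3=1, G4=1, G5=0, G6=1, G7=0, G8=1 → Y1=0, Y2=1; observed Y1=1, Y2=1. Eliminates G1 stuck-at-0, G4 stuck-at-1, G5 stuck-at-0.
Only G3 stuck-at-0 is consistent with every test.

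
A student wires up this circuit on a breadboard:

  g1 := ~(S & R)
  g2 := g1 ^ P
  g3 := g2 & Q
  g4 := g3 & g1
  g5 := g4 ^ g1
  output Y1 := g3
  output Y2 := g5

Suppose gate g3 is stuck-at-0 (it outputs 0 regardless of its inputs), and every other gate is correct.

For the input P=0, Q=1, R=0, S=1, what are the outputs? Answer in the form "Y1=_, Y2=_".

Y1=0, Y2=1

Propagate with g3 forced: g1=1, g2=1, g3=0 [stuck-at-0], g4=0, g5=1.
So the outputs are Y1=0, Y2=1. (Without the fault they would be Y1=1, Y2=0.)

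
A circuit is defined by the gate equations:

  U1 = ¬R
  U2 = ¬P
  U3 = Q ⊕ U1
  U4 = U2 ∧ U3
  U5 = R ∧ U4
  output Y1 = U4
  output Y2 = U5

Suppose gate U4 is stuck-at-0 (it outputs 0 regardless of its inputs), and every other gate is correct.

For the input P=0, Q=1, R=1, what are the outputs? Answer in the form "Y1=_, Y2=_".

Propagate with U4 forced: U1=0, U2=1, U3=1, U4=0 [stuck-at-0], U5=0.
So the outputs are Y1=0, Y2=0. (Without the fault they would be Y1=1, Y2=1.)

Y1=0, Y2=0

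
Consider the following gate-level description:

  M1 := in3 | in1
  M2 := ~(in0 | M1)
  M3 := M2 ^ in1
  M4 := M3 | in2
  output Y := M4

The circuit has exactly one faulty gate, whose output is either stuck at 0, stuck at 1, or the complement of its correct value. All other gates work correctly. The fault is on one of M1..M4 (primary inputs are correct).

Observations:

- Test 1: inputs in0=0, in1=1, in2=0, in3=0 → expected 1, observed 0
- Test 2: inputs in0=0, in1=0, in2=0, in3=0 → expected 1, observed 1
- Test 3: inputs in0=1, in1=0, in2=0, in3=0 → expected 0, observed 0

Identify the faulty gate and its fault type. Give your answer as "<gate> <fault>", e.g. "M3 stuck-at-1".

M1 stuck-at-0

Fault-free values for test 1 (in0=0, in1=1, in2=0, in3=0): M1=1, M2=0, M3=1, M4=1, giving Y=1. Observed 0.
Test 1: faults giving observed 0 are {M1 stuck-at-0, M1 inverted output, M2 stuck-at-1, M2 inverted output, M3 stuck-at-0, M3 inverted output, M4 stuck-at-0, M4 inverted output}.
Test 2 (in0=0, in1=0, in2=0, in3=0): fault-free M1=0, M2=1, M3=1, M4=1 → 1; observed 1. Eliminates M1 inverted output, M2 inverted output, M3 stuck-at-0, M3 inverted output, M4 stuck-at-0, M4 inverted output.
Test 3 (in0=1, in1=0, in2=0, in3=0): fault-free M1=0, M2=0, M3=0, M4=0 → 0; observed 0. Eliminates M2 stuck-at-1.
Only M1 stuck-at-0 is consistent with every test.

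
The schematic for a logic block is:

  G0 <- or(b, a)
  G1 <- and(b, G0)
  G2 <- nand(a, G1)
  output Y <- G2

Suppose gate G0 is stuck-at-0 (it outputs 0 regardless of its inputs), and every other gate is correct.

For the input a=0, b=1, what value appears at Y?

1

Propagate with G0 forced: G0=0 [stuck-at-0], G1=0, G2=1.
So Y = 1. (Same as the fault-free value — the fault is masked on this input.)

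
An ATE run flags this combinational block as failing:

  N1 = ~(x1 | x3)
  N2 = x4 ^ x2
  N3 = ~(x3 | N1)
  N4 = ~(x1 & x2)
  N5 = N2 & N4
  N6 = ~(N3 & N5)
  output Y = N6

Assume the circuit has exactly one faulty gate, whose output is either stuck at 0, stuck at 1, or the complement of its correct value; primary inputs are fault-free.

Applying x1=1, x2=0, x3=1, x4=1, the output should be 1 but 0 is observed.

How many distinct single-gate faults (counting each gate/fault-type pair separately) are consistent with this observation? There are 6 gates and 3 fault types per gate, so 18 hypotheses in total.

Fault-free: N1=0, N2=1, N3=0, N4=1, N5=1, N6=1 → 1. Observed 0.
  N1: none of the 3 fault types match ✗
  N2: none of the 3 fault types match ✗
  N3: stuck-at-1, inverted output ✓; others ✗
  N4: none of the 3 fault types match ✗
  N5: none of the 3 fault types match ✗
  N6: stuck-at-0, inverted output ✓; others ✗
Consistent faults: {N3 stuck-at-1, N3 inverted output, N6 stuck-at-0, N6 inverted output} — 4 in all.

4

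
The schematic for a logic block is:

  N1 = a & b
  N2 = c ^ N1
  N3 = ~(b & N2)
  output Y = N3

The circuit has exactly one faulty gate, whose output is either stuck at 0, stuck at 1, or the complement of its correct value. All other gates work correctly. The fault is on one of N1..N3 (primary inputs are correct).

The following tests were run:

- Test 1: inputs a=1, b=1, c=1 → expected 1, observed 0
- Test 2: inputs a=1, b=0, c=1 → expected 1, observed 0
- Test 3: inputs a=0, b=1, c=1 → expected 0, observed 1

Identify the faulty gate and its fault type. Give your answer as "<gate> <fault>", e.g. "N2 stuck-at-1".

Fault-free values for test 1 (a=1, b=1, c=1): N1=1, N2=0, N3=1, giving Y=1. Observed 0.
Test 1: faults giving observed 0 are {N1 stuck-at-0, N1 inverted output, N2 stuck-at-1, N2 inverted output, N3 stuck-at-0, N3 inverted output}.
Test 2 (a=1, b=0, c=1): fault-free N1=0, N2=1, N3=1 → 1; observed 0. Eliminates N1 stuck-at-0, N1 inverted output, N2 stuck-at-1, N2 inverted output.
Test 3 (a=0, b=1, c=1): fault-free N1=0, N2=1, N3=0 → 0; observed 1. Eliminates N3 stuck-at-0.
Only N3 inverted output is consistent with every test.

N3 inverted output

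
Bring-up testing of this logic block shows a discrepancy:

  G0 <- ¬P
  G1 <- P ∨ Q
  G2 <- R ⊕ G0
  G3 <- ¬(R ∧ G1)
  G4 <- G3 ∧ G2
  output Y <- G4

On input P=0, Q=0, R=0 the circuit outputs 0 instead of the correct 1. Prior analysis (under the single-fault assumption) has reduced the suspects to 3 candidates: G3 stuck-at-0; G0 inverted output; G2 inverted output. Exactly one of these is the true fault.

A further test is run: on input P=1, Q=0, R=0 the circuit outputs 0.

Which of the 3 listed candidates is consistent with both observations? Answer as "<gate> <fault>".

Evaluate each candidate on input P=1, Q=0, R=0:
  G3 stuck-at-0: G0=0, G1=1, G2=0, G3=0 [stuck-at-0], G4=0 → 0 — matches
  G0 inverted output: G0=1 [inverted output], G1=1, G2=1, G3=1, G4=1 → 1 — eliminated
  G2 inverted output: G0=0, G1=1, G2=1 [inverted output], G3=1, G4=1 → 1 — eliminated
Only G3 stuck-at-0 reproduces the observed 0.

G3 stuck-at-0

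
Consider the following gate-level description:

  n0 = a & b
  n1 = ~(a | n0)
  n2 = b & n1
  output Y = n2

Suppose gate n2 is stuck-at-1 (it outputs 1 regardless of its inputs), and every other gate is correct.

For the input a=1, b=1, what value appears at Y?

Propagate with n2 forced: n0=1, n1=0, n2=1 [stuck-at-1].
So Y = 1. (Without the fault it would be 0.)

1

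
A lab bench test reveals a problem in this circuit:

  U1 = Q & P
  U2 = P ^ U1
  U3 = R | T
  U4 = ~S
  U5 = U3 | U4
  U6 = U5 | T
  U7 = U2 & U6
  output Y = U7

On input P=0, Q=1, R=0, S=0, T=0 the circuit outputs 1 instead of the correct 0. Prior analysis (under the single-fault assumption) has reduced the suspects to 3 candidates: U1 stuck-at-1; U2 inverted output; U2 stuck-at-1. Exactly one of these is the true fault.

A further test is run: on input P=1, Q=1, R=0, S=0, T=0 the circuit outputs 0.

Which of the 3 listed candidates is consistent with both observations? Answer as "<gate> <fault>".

Evaluate each candidate on input P=1, Q=1, R=0, S=0, T=0:
  U1 stuck-at-1: U1=1 [stuck-at-1], U2=0, U3=0, U4=1, U5=1, U6=1, U7=0 → 0 — matches
  U2 inverted output: U1=1, U2=1 [inverted output], U3=0, U4=1, U5=1, U6=1, U7=1 → 1 — eliminated
  U2 stuck-at-1: U1=1, U2=1 [stuck-at-1], U3=0, U4=1, U5=1, U6=1, U7=1 → 1 — eliminated
Only U1 stuck-at-1 reproduces the observed 0.

U1 stuck-at-1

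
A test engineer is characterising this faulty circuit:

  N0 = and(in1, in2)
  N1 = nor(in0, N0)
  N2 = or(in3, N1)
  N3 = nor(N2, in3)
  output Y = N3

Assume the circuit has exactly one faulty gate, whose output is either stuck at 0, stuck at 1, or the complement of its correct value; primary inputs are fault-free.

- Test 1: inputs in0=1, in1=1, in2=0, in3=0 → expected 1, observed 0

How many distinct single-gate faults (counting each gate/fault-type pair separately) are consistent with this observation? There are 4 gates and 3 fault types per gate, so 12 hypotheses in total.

6

Fault-free: N0=0, N1=0, N2=0, N3=1 → 1. Observed 0.
  N0 stuck-at-0: output 1 ✗
  N0 stuck-at-1: output 1 ✗
  N0 inverted output: output 1 ✗
  N1 stuck-at-0: output 1 ✗
  N1 stuck-at-1: output 0 ✓
  N1 inverted output: output 0 ✓
  N2 stuck-at-0: output 1 ✗
  N2 stuck-at-1: output 0 ✓
  N2 inverted output: output 0 ✓
  N3 stuck-at-0: output 0 ✓
  N3 stuck-at-1: output 1 ✗
  N3 inverted output: output 0 ✓
Consistent faults: {N1 stuck-at-1, N1 inverted output, N2 stuck-at-1, N2 inverted output, N3 stuck-at-0, N3 inverted output} — 6 in all.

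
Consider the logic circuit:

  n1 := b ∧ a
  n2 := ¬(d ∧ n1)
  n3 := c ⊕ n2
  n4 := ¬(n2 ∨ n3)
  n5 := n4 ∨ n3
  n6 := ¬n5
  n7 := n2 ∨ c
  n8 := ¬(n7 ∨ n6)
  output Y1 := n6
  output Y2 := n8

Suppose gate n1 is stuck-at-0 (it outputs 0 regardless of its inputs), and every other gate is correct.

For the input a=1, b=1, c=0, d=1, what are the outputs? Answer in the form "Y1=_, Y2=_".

Y1=0, Y2=0

Propagate with n1 forced: n1=0 [stuck-at-0], n2=1, n3=1, n4=0, n5=1, n6=0, n7=1, n8=0.
So the outputs are Y1=0, Y2=0. (Without the fault they would be Y1=0, Y2=1.)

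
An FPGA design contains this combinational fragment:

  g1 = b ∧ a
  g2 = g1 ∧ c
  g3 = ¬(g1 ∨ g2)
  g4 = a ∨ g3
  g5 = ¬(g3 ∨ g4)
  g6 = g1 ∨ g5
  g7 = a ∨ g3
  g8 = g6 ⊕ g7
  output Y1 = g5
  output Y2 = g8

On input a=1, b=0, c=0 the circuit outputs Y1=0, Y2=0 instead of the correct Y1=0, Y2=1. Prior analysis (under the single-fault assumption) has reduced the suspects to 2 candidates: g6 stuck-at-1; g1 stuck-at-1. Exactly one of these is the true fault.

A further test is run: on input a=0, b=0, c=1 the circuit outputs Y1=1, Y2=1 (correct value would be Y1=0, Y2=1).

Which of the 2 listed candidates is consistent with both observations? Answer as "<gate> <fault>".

g1 stuck-at-1

Evaluate each candidate on input a=0, b=0, c=1:
  g6 stuck-at-1: g1=0, g2=0, g3=1, g4=1, g5=0, g6=1 [stuck-at-1], g7=1, g8=0 → Y1=0, Y2=0 — eliminated
  g1 stuck-at-1: g1=1 [stuck-at-1], g2=1, g3=0, g4=0, g5=1, g6=1, g7=0, g8=1 → Y1=1, Y2=1 — matches
Only g1 stuck-at-1 reproduces the observed Y1=1, Y2=1.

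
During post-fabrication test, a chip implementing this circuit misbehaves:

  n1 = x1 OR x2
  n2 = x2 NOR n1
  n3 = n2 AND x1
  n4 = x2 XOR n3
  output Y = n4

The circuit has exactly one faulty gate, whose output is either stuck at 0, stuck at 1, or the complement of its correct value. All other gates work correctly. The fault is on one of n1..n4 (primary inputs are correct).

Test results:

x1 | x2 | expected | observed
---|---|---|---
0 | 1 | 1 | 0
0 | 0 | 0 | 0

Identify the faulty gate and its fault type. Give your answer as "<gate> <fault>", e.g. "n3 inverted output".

Fault-free values for test 1 (x1=0, x2=1): n1=1, n2=0, n3=0, n4=1, giving Y=1. Observed 0.
Test 1: faults giving observed 0 are {n3 stuck-at-1, n3 inverted output, n4 stuck-at-0, n4 inverted output}.
Test 2 (x1=0, x2=0): fault-free n1=0, n2=1, n3=0, n4=0 → 0; observed 0. Eliminates n3 stuck-at-1, n3 inverted output, n4 inverted output.
Only n4 stuck-at-0 is consistent with every test.

n4 stuck-at-0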